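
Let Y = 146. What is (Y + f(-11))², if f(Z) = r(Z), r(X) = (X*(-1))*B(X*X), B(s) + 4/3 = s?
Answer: 19245769/9 ≈ 2.1384e+6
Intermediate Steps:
B(s) = -4/3 + s
r(X) = -X*(-4/3 + X²) (r(X) = (X*(-1))*(-4/3 + X*X) = (-X)*(-4/3 + X²) = -X*(-4/3 + X²))
f(Z) = Z*(4/3 - Z²)
(Y + f(-11))² = (146 - 11*(4/3 - 1*(-11)²))² = (146 - 11*(4/3 - 1*121))² = (146 - 11*(4/3 - 121))² = (146 - 11*(-359/3))² = (146 + 3949/3)² = (4387/3)² = 19245769/9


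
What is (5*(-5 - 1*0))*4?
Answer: -100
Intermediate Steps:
(5*(-5 - 1*0))*4 = (5*(-5 + 0))*4 = (5*(-5))*4 = -25*4 = -100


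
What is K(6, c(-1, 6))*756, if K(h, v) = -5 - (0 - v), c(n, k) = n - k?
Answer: -9072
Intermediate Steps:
K(h, v) = -5 + v (K(h, v) = -5 - (-1)*v = -5 + v)
K(6, c(-1, 6))*756 = (-5 + (-1 - 1*6))*756 = (-5 + (-1 - 6))*756 = (-5 - 7)*756 = -12*756 = -9072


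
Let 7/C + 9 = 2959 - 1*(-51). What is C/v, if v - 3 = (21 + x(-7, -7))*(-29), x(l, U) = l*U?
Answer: -7/6083027 ≈ -1.1507e-6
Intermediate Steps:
x(l, U) = U*l
C = 7/3001 (C = 7/(-9 + (2959 - 1*(-51))) = 7/(-9 + (2959 + 51)) = 7/(-9 + 3010) = 7/3001 ≈ 0.0023326)
v = -2027 (v = 3 + (21 - 7*(-7))*(-29) = 3 + (21 + 49)*(-29) = 3 + 70*(-29) = 3 - 2030 = -2027)
C/v = (7/3001)/(-2027) = (7/3001)*(-1/2027) = -7/6083027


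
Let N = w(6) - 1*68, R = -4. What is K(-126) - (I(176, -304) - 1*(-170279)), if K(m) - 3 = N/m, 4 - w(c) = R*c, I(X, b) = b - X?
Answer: -10697128/63 ≈ -1.6980e+5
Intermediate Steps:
w(c) = 4 + 4*c (w(c) = 4 - (-4)*c = 4 + 4*c)
N = -40 (N = (4 + 4*6) - 1*68 = (4 + 24) - 68 = 28 - 68 = -40)
K(m) = 3 - 40/m
K(-126) - (I(176, -304) - 1*(-170279)) = (3 - 40/(-126)) - ((-304 - 1*176) - 1*(-170279)) = (3 - 40*(-1/126)) - ((-304 - 176) + 170279) = (3 + 20/63) - (-480 + 170279) = 209/63 - 1*169799 = 209/63 - 169799 = -10697128/63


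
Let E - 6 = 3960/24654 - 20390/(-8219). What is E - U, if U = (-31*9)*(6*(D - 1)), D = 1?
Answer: 291838276/33771871 ≈ 8.6415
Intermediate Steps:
U = 0 (U = (-31*9)*(6*(1 - 1)) = -1674*0 = -279*0 = 0)
E = 291838276/33771871 (E = 6 + (3960/24654 - 20390/(-8219)) = 6 + (3960*(1/24654) - 20390*(-1/8219)) = 6 + (660/4109 + 20390/8219) = 6 + 89207050/33771871 = 291838276/33771871 ≈ 8.6415)
E - U = 291838276/33771871 - 1*0 = 291838276/33771871 + 0 = 291838276/33771871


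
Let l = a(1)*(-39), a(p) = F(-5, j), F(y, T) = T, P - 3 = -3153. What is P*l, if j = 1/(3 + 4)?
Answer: 17550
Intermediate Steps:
P = -3150 (P = 3 - 3153 = -3150)
j = ⅐ (j = 1/7 = ⅐ ≈ 0.14286)
a(p) = ⅐
l = -39/7 (l = (⅐)*(-39) = -39/7 ≈ -5.5714)
P*l = -3150*(-39/7) = 17550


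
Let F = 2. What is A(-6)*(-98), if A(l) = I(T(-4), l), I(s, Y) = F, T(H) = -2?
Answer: -196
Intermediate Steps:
I(s, Y) = 2
A(l) = 2
A(-6)*(-98) = 2*(-98) = -196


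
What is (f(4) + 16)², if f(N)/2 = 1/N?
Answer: 1089/4 ≈ 272.25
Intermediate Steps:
f(N) = 2/N
(f(4) + 16)² = (2/4 + 16)² = (2*(¼) + 16)² = (½ + 16)² = (33/2)² = 1089/4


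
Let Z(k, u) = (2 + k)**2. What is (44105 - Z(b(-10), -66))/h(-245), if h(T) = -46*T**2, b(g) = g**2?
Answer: -33701/2761150 ≈ -0.012205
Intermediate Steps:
(44105 - Z(b(-10), -66))/h(-245) = (44105 - (2 + (-10)**2)**2)/((-46*(-245)**2)) = (44105 - (2 + 100)**2)/((-46*60025)) = (44105 - 1*102**2)/(-2761150) = (44105 - 1*10404)*(-1/2761150) = (44105 - 10404)*(-1/2761150) = 33701*(-1/2761150) = -33701/2761150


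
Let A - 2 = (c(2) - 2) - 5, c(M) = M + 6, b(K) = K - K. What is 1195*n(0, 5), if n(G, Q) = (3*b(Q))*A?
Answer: 0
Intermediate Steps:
b(K) = 0
c(M) = 6 + M
A = 3 (A = 2 + (((6 + 2) - 2) - 5) = 2 + ((8 - 2) - 5) = 2 + (6 - 5) = 2 + 1 = 3)
n(G, Q) = 0 (n(G, Q) = (3*0)*3 = 0*3 = 0)
1195*n(0, 5) = 1195*0 = 0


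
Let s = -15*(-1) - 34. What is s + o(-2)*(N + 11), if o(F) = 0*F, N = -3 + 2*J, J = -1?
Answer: -19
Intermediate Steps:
N = -5 (N = -3 + 2*(-1) = -3 - 2 = -5)
s = -19 (s = 15 - 34 = -19)
o(F) = 0
s + o(-2)*(N + 11) = -19 + 0*(-5 + 11) = -19 + 0*6 = -19 + 0 = -19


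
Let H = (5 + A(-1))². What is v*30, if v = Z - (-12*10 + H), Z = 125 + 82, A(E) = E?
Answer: 9330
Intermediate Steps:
Z = 207
H = 16 (H = (5 - 1)² = 4² = 16)
v = 311 (v = 207 - (-12*10 + 16) = 207 - (-120 + 16) = 207 - 1*(-104) = 207 + 104 = 311)
v*30 = 311*30 = 9330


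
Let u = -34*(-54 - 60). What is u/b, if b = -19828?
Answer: -969/4957 ≈ -0.19548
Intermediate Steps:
u = 3876 (u = -34*(-114) = 3876)
u/b = 3876/(-19828) = 3876*(-1/19828) = -969/4957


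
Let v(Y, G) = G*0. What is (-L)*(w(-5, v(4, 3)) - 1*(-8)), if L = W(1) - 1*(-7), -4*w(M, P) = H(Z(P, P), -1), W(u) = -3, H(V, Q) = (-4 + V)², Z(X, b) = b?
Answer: -16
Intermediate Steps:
v(Y, G) = 0
w(M, P) = -(-4 + P)²/4
L = 4 (L = -3 - 1*(-7) = -3 + 7 = 4)
(-L)*(w(-5, v(4, 3)) - 1*(-8)) = (-1*4)*(-(-4 + 0)²/4 - 1*(-8)) = -4*(-¼*(-4)² + 8) = -4*(-¼*16 + 8) = -4*(-4 + 8) = -4*4 = -16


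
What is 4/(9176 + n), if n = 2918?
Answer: 2/6047 ≈ 0.00033074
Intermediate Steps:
4/(9176 + n) = 4/(9176 + 2918) = 4/12094 = 4*(1/12094) = 2/6047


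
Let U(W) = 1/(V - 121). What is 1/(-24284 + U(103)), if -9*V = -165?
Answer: -308/7479475 ≈ -4.1179e-5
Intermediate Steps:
V = 55/3 (V = -⅑*(-165) = 55/3 ≈ 18.333)
U(W) = -3/308 (U(W) = 1/(55/3 - 121) = 1/(-308/3) = -3/308)
1/(-24284 + U(103)) = 1/(-24284 - 3/308) = 1/(-7479475/308) = -308/7479475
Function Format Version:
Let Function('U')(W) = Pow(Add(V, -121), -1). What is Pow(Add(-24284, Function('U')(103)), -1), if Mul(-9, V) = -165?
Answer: Rational(-308, 7479475) ≈ -4.1179e-5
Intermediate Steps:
V = Rational(55, 3) (V = Mul(Rational(-1, 9), -165) = Rational(55, 3) ≈ 18.333)
Function('U')(W) = Rational(-3, 308) (Function('U')(W) = Pow(Add(Rational(55, 3), -121), -1) = Pow(Rational(-308, 3), -1) = Rational(-3, 308))
Pow(Add(-24284, Function('U')(103)), -1) = Pow(Add(-24284, Rational(-3, 308)), -1) = Pow(Rational(-7479475, 308), -1) = Rational(-308, 7479475)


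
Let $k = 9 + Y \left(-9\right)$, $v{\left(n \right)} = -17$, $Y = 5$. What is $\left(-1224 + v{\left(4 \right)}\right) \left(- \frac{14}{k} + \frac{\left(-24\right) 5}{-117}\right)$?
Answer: $- \frac{410771}{234} \approx -1755.4$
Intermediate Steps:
$k = -36$ ($k = 9 + 5 \left(-9\right) = 9 - 45 = -36$)
$\left(-1224 + v{\left(4 \right)}\right) \left(- \frac{14}{k} + \frac{\left(-24\right) 5}{-117}\right) = \left(-1224 - 17\right) \left(- \frac{14}{-36} + \frac{\left(-24\right) 5}{-117}\right) = - 1241 \left(\left(-14\right) \left(- \frac{1}{36}\right) - - \frac{40}{39}\right) = - 1241 \left(\frac{7}{18} + \frac{40}{39}\right) = \left(-1241\right) \frac{331}{234} = - \frac{410771}{234}$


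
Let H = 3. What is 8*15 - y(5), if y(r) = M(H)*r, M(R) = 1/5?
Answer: 119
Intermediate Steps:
M(R) = ⅕
y(r) = r/5
8*15 - y(5) = 8*15 - 5/5 = 120 - 1*1 = 120 - 1 = 119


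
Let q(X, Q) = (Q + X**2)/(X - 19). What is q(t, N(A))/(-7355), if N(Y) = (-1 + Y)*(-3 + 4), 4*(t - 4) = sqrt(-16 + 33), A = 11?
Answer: 6631/26352965 + 2353*sqrt(17)/105411860 ≈ 0.00034366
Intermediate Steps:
t = 4 + sqrt(17)/4 (t = 4 + sqrt(-16 + 33)/4 = 4 + sqrt(17)/4 ≈ 5.0308)
N(Y) = -1 + Y (N(Y) = (-1 + Y)*1 = -1 + Y)
q(X, Q) = (Q + X**2)/(-19 + X)
q(t, N(A))/(-7355) = (((-1 + 11) + (4 + sqrt(17)/4)**2)/(-19 + (4 + sqrt(17)/4)))/(-7355) = ((10 + (4 + sqrt(17)/4)**2)/(-15 + sqrt(17)/4))*(-1/7355) = -(10 + (4 + sqrt(17)/4)**2)/(7355*(-15 + sqrt(17)/4))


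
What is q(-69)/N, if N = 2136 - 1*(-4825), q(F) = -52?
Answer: -52/6961 ≈ -0.0074702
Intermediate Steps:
N = 6961 (N = 2136 + 4825 = 6961)
q(-69)/N = -52/6961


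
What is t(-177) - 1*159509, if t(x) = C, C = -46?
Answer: -159555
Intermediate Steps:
t(x) = -46
t(-177) - 1*159509 = -46 - 1*159509 = -46 - 159509 = -159555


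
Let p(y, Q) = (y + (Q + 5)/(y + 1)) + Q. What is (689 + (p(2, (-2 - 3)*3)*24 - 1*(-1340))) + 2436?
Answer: 4073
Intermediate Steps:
p(y, Q) = Q + y + (5 + Q)/(1 + y) (p(y, Q) = (y + (5 + Q)/(1 + y)) + Q = Q + y + (5 + Q)/(1 + y))
(689 + (p(2, (-2 - 3)*3)*24 - 1*(-1340))) + 2436 = (689 + (((5 + 2 + 2² + 2*((-2 - 3)*3) + ((-2 - 3)*3)*2)/(1 + 2))*24 - 1*(-1340))) + 2436 = (689 + (((5 + 2 + 4 + 2*(-5*3) - 5*3*2)/3)*24 + 1340)) + 2436 = (689 + (((5 + 2 + 4 + 2*(-15) - 15*2)/3)*24 + 1340)) + 2436 = (689 + (((5 + 2 + 4 - 30 - 30)/3)*24 + 1340)) + 2436 = (689 + (((⅓)*(-49))*24 + 1340)) + 2436 = (689 + (-49/3*24 + 1340)) + 2436 = (689 + (-392 + 1340)) + 2436 = (689 + 948) + 2436 = 1637 + 2436 = 4073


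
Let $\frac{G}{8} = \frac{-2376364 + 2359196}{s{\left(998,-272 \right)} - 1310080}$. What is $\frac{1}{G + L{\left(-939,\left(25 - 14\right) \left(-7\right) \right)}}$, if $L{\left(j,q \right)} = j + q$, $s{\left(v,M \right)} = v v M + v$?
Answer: $- \frac{136111085}{138288793688} \approx -0.00098425$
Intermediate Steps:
$s{\left(v,M \right)} = v + M v^{2}$ ($s{\left(v,M \right)} = v^{2} M + v = M v^{2} + v = v + M v^{2}$)
$G = \frac{68672}{136111085}$ ($G = 8 \frac{-2376364 + 2359196}{998 \left(1 - 271456\right) - 1310080} = 8 \left(- \frac{17168}{998 \left(1 - 271456\right) - 1310080}\right) = 8 \left(- \frac{17168}{998 \left(-271455\right) - 1310080}\right) = 8 \left(- \frac{17168}{-270912090 - 1310080}\right) = 8 \left(- \frac{17168}{-272222170}\right) = 8 \left(\left(-17168\right) \left(- \frac{1}{272222170}\right)\right) = 8 \cdot \frac{8584}{136111085} = \frac{68672}{136111085} \approx 0.00050453$)
$\frac{1}{G + L{\left(-939,\left(25 - 14\right) \left(-7\right) \right)}} = \frac{1}{\frac{68672}{136111085} - \left(939 - \left(25 - 14\right) \left(-7\right)\right)} = \frac{1}{\frac{68672}{136111085} + \left(-939 + 11 \left(-7\right)\right)} = \frac{1}{\frac{68672}{136111085} - 1016} = \frac{1}{- \frac{138288793688}{136111085}} = - \frac{136111085}{138288793688}$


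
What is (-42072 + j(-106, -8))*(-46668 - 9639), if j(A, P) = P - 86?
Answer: 2374240962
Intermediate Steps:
j(A, P) = -86 + P
(-42072 + j(-106, -8))*(-46668 - 9639) = (-42072 + (-86 - 8))*(-46668 - 9639) = (-42072 - 94)*(-56307) = -42166*(-56307) = 2374240962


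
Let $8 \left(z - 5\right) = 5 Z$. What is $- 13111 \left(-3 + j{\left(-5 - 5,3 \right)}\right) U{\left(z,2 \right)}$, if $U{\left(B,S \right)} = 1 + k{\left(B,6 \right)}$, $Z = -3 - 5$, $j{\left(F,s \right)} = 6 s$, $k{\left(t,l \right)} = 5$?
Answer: $-1179990$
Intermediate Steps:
$Z = -8$ ($Z = -3 - 5 = -8$)
$z = 0$ ($z = 5 + \frac{5 \left(-8\right)}{8} = 5 + \frac{1}{8} \left(-40\right) = 5 - 5 = 0$)
$U{\left(B,S \right)} = 6$ ($U{\left(B,S \right)} = 1 + 5 = 6$)
$- 13111 \left(-3 + j{\left(-5 - 5,3 \right)}\right) U{\left(z,2 \right)} = - 13111 \left(-3 + 6 \cdot 3\right) 6 = - 13111 \left(-3 + 18\right) 6 = - 13111 \cdot 15 \cdot 6 = \left(-13111\right) 90 = -1179990$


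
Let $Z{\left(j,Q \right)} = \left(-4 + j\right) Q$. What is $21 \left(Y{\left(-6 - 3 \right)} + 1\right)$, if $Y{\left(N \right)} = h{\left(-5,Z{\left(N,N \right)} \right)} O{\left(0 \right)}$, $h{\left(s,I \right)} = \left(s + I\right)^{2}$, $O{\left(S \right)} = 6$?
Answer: $1580565$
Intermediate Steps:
$Z{\left(j,Q \right)} = Q \left(-4 + j\right)$
$h{\left(s,I \right)} = \left(I + s\right)^{2}$
$Y{\left(N \right)} = 6 \left(-5 + N \left(-4 + N\right)\right)^{2}$ ($Y{\left(N \right)} = \left(N \left(-4 + N\right) - 5\right)^{2} \cdot 6 = \left(-5 + N \left(-4 + N\right)\right)^{2} \cdot 6 = 6 \left(-5 + N \left(-4 + N\right)\right)^{2}$)
$21 \left(Y{\left(-6 - 3 \right)} + 1\right) = 21 \left(6 \left(-5 + \left(-6 - 3\right) \left(-4 - 9\right)\right)^{2} + 1\right) = 21 \left(6 \left(-5 - 9 \left(-4 - 9\right)\right)^{2} + 1\right) = 21 \left(6 \left(-5 - -117\right)^{2} + 1\right) = 21 \left(6 \left(-5 + 117\right)^{2} + 1\right) = 21 \left(6 \cdot 112^{2} + 1\right) = 21 \left(6 \cdot 12544 + 1\right) = 21 \left(75264 + 1\right) = 21 \cdot 75265 = 1580565$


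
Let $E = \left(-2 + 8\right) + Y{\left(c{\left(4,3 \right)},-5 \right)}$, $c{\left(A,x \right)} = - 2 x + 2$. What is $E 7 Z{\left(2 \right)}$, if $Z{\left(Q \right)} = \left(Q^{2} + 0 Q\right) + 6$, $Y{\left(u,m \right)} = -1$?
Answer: $350$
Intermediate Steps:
$c{\left(A,x \right)} = 2 - 2 x$
$Z{\left(Q \right)} = 6 + Q^{2}$ ($Z{\left(Q \right)} = \left(Q^{2} + 0\right) + 6 = Q^{2} + 6 = 6 + Q^{2}$)
$E = 5$ ($E = \left(-2 + 8\right) - 1 = 6 - 1 = 5$)
$E 7 Z{\left(2 \right)} = 5 \cdot 7 \left(6 + 2^{2}\right) = 35 \left(6 + 4\right) = 35 \cdot 10 = 350$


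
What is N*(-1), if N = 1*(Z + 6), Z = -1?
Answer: -5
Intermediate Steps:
N = 5 (N = 1*(-1 + 6) = 1*5 = 5)
N*(-1) = 5*(-1) = -5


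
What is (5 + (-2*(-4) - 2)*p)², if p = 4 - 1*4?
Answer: 25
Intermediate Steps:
p = 0 (p = 4 - 4 = 0)
(5 + (-2*(-4) - 2)*p)² = (5 + (-2*(-4) - 2)*0)² = (5 + (8 - 2)*0)² = (5 + 6*0)² = (5 + 0)² = 5² = 25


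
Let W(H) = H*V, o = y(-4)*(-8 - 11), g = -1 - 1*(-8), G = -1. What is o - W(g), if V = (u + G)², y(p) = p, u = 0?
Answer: 69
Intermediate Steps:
g = 7 (g = -1 + 8 = 7)
V = 1 (V = (0 - 1)² = (-1)² = 1)
o = 76 (o = -4*(-8 - 11) = -4*(-19) = 76)
W(H) = H (W(H) = H*1 = H)
o - W(g) = 76 - 1*7 = 76 - 7 = 69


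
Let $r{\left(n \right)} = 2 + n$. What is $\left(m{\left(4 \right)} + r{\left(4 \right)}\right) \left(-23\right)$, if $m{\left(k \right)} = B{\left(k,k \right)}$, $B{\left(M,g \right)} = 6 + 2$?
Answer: $-322$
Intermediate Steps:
$B{\left(M,g \right)} = 8$
$m{\left(k \right)} = 8$
$\left(m{\left(4 \right)} + r{\left(4 \right)}\right) \left(-23\right) = \left(8 + \left(2 + 4\right)\right) \left(-23\right) = \left(8 + 6\right) \left(-23\right) = 14 \left(-23\right) = -322$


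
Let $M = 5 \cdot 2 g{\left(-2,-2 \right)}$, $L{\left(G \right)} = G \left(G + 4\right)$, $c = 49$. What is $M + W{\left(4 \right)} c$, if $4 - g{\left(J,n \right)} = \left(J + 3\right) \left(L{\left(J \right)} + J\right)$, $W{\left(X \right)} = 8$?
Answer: $492$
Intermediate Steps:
$L{\left(G \right)} = G \left(4 + G\right)$
$g{\left(J,n \right)} = 4 - \left(3 + J\right) \left(J + J \left(4 + J\right)\right)$ ($g{\left(J,n \right)} = 4 - \left(J + 3\right) \left(J \left(4 + J\right) + J\right) = 4 - \left(3 + J\right) \left(J + J \left(4 + J\right)\right)$)
$M = 100$ ($M = 5 \cdot 2 \left(4 - \left(-2\right)^{3} - -30 - 8 \left(-2\right)^{2}\right) = 10 \left(4 - -8 + 30 - 32\right) = 10 \left(4 + 8 + 30 - 32\right) = 10 \cdot 10 = 100$)
$M + W{\left(4 \right)} c = 100 + 8 \cdot 49 = 100 + 392 = 492$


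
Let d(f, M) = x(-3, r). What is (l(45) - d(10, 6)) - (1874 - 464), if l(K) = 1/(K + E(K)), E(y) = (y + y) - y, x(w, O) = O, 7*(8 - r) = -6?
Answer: -893873/630 ≈ -1418.8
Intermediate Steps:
r = 62/7 (r = 8 - ⅐*(-6) = 8 + 6/7 = 62/7 ≈ 8.8571)
E(y) = y (E(y) = 2*y - y = y)
d(f, M) = 62/7
l(K) = 1/(2*K) (l(K) = 1/(K + K) = 1/(2*K))
(l(45) - d(10, 6)) - (1874 - 464) = ((½)/45 - 1*62/7) - (1874 - 464) = ((½)*(1/45) - 62/7) - 1*1410 = (1/90 - 62/7) - 1410 = -5573/630 - 1410 = -893873/630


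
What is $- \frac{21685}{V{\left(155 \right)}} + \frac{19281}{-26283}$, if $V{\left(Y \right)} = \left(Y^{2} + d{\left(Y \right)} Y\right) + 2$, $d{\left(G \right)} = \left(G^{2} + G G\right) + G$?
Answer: $- \frac{48365501739}{65670721322} \approx -0.73648$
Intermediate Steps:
$d{\left(G \right)} = G + 2 G^{2}$ ($d{\left(G \right)} = \left(G^{2} + G^{2}\right) + G = 2 G^{2} + G = G + 2 G^{2}$)
$V{\left(Y \right)} = 2 + Y^{2} + Y^{2} \left(1 + 2 Y\right)$ ($V{\left(Y \right)} = \left(Y^{2} + Y \left(1 + 2 Y\right) Y\right) + 2 = \left(Y^{2} + Y^{2} \left(1 + 2 Y\right)\right) + 2 = 2 + Y^{2} + Y^{2} \left(1 + 2 Y\right)$)
$- \frac{21685}{V{\left(155 \right)}} + \frac{19281}{-26283} = - \frac{21685}{2 + 2 \cdot 155^{2} + 2 \cdot 155^{3}} + \frac{19281}{-26283} = - \frac{21685}{2 + 2 \cdot 24025 + 2 \cdot 3723875} + 19281 \left(- \frac{1}{26283}\right) = - \frac{21685}{2 + 48050 + 7447750} - \frac{6427}{8761} = - \frac{21685}{7495802} - \frac{6427}{8761} = - \frac{48365501739}{65670721322}$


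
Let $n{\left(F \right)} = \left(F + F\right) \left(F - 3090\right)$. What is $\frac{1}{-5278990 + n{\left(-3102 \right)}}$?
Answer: $\frac{1}{33136178} \approx 3.0179 \cdot 10^{-8}$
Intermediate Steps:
$n{\left(F \right)} = 2 F \left(-3090 + F\right)$
$\frac{1}{-5278990 + n{\left(-3102 \right)}} = \frac{1}{-5278990 + 2 \left(-3102\right) \left(-3090 - 3102\right)} = \frac{1}{-5278990 + 2 \left(-3102\right) \left(-6192\right)} = \frac{1}{-5278990 + 38415168} = \frac{1}{33136178}$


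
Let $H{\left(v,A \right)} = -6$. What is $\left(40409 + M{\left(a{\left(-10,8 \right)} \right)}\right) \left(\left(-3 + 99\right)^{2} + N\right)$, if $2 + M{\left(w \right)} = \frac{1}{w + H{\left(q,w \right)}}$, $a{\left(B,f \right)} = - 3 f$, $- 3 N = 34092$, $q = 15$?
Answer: $- \frac{433970822}{5} \approx -8.6794 \cdot 10^{7}$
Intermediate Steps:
$N = -11364$ ($N = \left(- \frac{1}{3}\right) 34092 = -11364$)
$M{\left(w \right)} = -2 + \frac{1}{-6 + w}$ ($M{\left(w \right)} = -2 + \frac{1}{w - 6} = -2 + \frac{1}{-6 + w}$)
$\left(40409 + M{\left(a{\left(-10,8 \right)} \right)}\right) \left(\left(-3 + 99\right)^{2} + N\right) = \left(40409 + \frac{13 - 2 \left(\left(-3\right) 8\right)}{-6 - 24}\right) \left(\left(-3 + 99\right)^{2} - 11364\right) = \left(40409 + \frac{13 - -48}{-6 - 24}\right) \left(96^{2} - 11364\right) = \left(40409 + \frac{13 + 48}{-30}\right) \left(9216 - 11364\right) = \left(40409 - \frac{61}{30}\right) \left(-2148\right) = \frac{1212209}{30} \left(-2148\right) = - \frac{433970822}{5}$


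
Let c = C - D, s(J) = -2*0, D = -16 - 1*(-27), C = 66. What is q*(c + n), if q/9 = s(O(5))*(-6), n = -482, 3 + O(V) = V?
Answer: 0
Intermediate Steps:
O(V) = -3 + V
D = 11 (D = -16 + 27 = 11)
s(J) = 0
q = 0 (q = 9*(0*(-6)) = 9*0 = 0)
c = 55 (c = 66 - 1*11 = 66 - 11 = 55)
q*(c + n) = 0*(55 - 482) = 0*(-427) = 0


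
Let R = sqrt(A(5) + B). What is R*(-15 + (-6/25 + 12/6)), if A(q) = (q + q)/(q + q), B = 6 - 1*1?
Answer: -331*sqrt(6)/25 ≈ -32.431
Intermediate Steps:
B = 5 (B = 6 - 1 = 5)
A(q) = 1 (A(q) = (2*q)/((2*q)) = (2*q)*(1/(2*q)) = 1)
R = sqrt(6) (R = sqrt(1 + 5) = sqrt(6) ≈ 2.4495)
R*(-15 + (-6/25 + 12/6)) = sqrt(6)*(-15 + (-6/25 + 12/6)) = sqrt(6)*(-15 + (-6*1/25 + 12*(1/6))) = sqrt(6)*(-15 + (-6/25 + 2)) = sqrt(6)*(-15 + 44/25) = sqrt(6)*(-331/25) = -331*sqrt(6)/25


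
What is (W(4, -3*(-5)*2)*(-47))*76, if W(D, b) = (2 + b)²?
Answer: -3657728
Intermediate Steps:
(W(4, -3*(-5)*2)*(-47))*76 = ((2 - 3*(-5)*2)²*(-47))*76 = ((2 + 15*2)²*(-47))*76 = ((2 + 30)²*(-47))*76 = (32²*(-47))*76 = (1024*(-47))*76 = -48128*76 = -3657728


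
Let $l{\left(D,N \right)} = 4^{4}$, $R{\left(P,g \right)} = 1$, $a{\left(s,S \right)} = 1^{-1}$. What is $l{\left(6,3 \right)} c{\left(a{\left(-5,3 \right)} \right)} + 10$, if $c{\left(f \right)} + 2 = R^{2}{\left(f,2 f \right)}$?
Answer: $-246$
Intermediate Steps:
$a{\left(s,S \right)} = 1$
$l{\left(D,N \right)} = 256$
$c{\left(f \right)} = -1$ ($c{\left(f \right)} = -2 + 1^{2} = -2 + 1 = -1$)
$l{\left(6,3 \right)} c{\left(a{\left(-5,3 \right)} \right)} + 10 = 256 \left(-1\right) + 10 = -256 + 10 = -246$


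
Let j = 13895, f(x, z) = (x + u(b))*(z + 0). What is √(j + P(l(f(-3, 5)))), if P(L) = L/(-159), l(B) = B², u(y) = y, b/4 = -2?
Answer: 2*√87699630/159 ≈ 117.80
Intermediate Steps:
b = -8 (b = 4*(-2) = -8)
f(x, z) = z*(-8 + x) (f(x, z) = (x - 8)*(z + 0) = (-8 + x)*z = z*(-8 + x))
P(L) = -L/159 (P(L) = L*(-1/159) = -L/159)
√(j + P(l(f(-3, 5)))) = √(13895 - 25*(-8 - 3)²/159) = √(13895 - (5*(-11))²/159) = √(13895 - 1/159*(-55)²) = √(13895 - 1/159*3025) = √(13895 - 3025/159) = √(2206280/159) = 2*√87699630/159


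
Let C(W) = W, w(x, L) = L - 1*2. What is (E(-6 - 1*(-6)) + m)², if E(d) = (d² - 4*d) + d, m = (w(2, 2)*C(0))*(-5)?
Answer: 0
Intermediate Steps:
w(x, L) = -2 + L (w(x, L) = L - 2 = -2 + L)
m = 0 (m = ((-2 + 2)*0)*(-5) = (0*0)*(-5) = 0*(-5) = 0)
E(d) = d² - 3*d
(E(-6 - 1*(-6)) + m)² = ((-6 - 1*(-6))*(-3 + (-6 - 1*(-6))) + 0)² = ((-6 + 6)*(-3 + (-6 + 6)) + 0)² = (0*(-3 + 0) + 0)² = (0*(-3) + 0)² = (0 + 0)² = 0² = 0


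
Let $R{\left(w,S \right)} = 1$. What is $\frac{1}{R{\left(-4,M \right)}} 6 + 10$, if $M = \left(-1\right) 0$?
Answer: $16$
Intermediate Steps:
$M = 0$
$\frac{1}{R{\left(-4,M \right)}} 6 + 10 = 1^{-1} \cdot 6 + 10 = 1 \cdot 6 + 10 = 6 + 10 = 16$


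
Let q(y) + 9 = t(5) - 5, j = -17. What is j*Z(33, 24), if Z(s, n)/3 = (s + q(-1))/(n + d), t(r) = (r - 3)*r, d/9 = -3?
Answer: 493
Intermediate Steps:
d = -27 (d = 9*(-3) = -27)
t(r) = r*(-3 + r) (t(r) = (-3 + r)*r = r*(-3 + r))
q(y) = -4 (q(y) = -9 + (5*(-3 + 5) - 5) = -9 + (5*2 - 5) = -9 + (10 - 5) = -9 + 5 = -4)
Z(s, n) = 3*(-4 + s)/(-27 + n) (Z(s, n) = 3*((s - 4)/(n - 27)) = 3*((-4 + s)/(-27 + n)) = 3*(-4 + s)/(-27 + n))
j*Z(33, 24) = -51*(-4 + 33)/(-27 + 24) = -51*29/(-3) = -51*(-1)*29/3 = -17*(-29) = 493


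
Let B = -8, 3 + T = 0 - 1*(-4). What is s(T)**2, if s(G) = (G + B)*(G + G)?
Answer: 196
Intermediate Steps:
T = 1 (T = -3 + (0 - 1*(-4)) = -3 + (0 + 4) = -3 + 4 = 1)
s(G) = 2*G*(-8 + G) (s(G) = (G - 8)*(G + G) = (-8 + G)*(2*G) = 2*G*(-8 + G))
s(T)**2 = (2*1*(-8 + 1))**2 = (2*1*(-7))**2 = (-14)**2 = 196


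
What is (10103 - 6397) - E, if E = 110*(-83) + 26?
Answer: 12810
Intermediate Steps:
E = -9104 (E = -9130 + 26 = -9104)
(10103 - 6397) - E = (10103 - 6397) - 1*(-9104) = 3706 + 9104 = 12810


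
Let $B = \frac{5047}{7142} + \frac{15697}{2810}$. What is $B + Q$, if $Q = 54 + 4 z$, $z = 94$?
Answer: $\frac{2188992161}{5017255} \approx 436.29$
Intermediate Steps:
$Q = 430$ ($Q = 54 + 4 \cdot 94 = 54 + 376 = 430$)
$B = \frac{31572511}{5017255}$ ($B = 5047 \cdot \frac{1}{7142} + 15697 \cdot \frac{1}{2810} = \frac{5047}{7142} + \frac{15697}{2810} = \frac{31572511}{5017255} \approx 6.2928$)
$B + Q = \frac{31572511}{5017255} + 430 = \frac{2188992161}{5017255}$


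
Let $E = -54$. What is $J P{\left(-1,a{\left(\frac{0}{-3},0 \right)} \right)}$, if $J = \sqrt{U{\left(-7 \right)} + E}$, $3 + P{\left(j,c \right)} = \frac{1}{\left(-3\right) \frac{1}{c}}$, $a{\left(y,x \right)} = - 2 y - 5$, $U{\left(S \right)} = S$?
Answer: $- \frac{4 i \sqrt{61}}{3} \approx - 10.414 i$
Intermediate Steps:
$a{\left(y,x \right)} = -5 - 2 y$
$P{\left(j,c \right)} = -3 - \frac{c}{3}$ ($P{\left(j,c \right)} = -3 + \frac{1}{\left(-3\right) \frac{1}{c}} = -3 - \frac{c}{3}$)
$J = i \sqrt{61}$ ($J = \sqrt{-7 - 54} = \sqrt{-61} = i \sqrt{61} \approx 7.8102 i$)
$J P{\left(-1,a{\left(\frac{0}{-3},0 \right)} \right)} = i \sqrt{61} \left(-3 - \frac{-5 - 2 \frac{0}{-3}}{3}\right) = i \sqrt{61} \left(-3 - \frac{-5 - 2 \cdot 0 \left(- \frac{1}{3}\right)}{3}\right) = i \sqrt{61} \left(-3 - \frac{-5 - 0}{3}\right) = i \sqrt{61} \left(-3 - \frac{-5 + 0}{3}\right) = i \sqrt{61} \left(-3 - - \frac{5}{3}\right) = i \sqrt{61} \left(-3 + \frac{5}{3}\right) = i \sqrt{61} \left(- \frac{4}{3}\right) = - \frac{4 i \sqrt{61}}{3}$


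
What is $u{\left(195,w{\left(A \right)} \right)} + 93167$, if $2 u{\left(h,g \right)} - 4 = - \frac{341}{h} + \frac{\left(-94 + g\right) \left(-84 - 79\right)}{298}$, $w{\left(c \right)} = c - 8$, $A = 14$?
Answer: $\frac{5415398321}{58110} \approx 93192.0$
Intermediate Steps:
$w{\left(c \right)} = -8 + c$
$u{\left(h,g \right)} = \frac{8257}{298} - \frac{341}{2 h} - \frac{163 g}{596}$ ($u{\left(h,g \right)} = 2 + \frac{- \frac{341}{h} + \frac{\left(-94 + g\right) \left(-84 - 79\right)}{298}}{2} = 2 + \frac{- \frac{341}{h} + \left(-94 + g\right) \left(-163\right) \frac{1}{298}}{2} = 2 + \frac{- \frac{341}{h} + \left(15322 - 163 g\right) \frac{1}{298}}{2} = 2 + \frac{- \frac{341}{h} - \left(- \frac{7661}{149} + \frac{163 g}{298}\right)}{2} = 2 + \frac{\frac{7661}{149} - \frac{341}{h} - \frac{163 g}{298}}{2} = 2 - \left(- \frac{7661}{298} + \frac{163 g}{596} + \frac{341}{2 h}\right) = \frac{8257}{298} - \frac{341}{2 h} - \frac{163 g}{596}$)
$u{\left(195,w{\left(A \right)} \right)} + 93167 = \frac{-101618 - 195 \left(-16514 + 163 \left(-8 + 14\right)\right)}{596 \cdot 195} + 93167 = \frac{1}{596} \cdot \frac{1}{195} \left(-101618 - 195 \left(-16514 + 163 \cdot 6\right)\right) + 93167 = \frac{1}{596} \cdot \frac{1}{195} \left(-101618 - 195 \left(-16514 + 978\right)\right) + 93167 = \frac{1}{596} \cdot \frac{1}{195} \left(-101618 - 195 \left(-15536\right)\right) + 93167 = \frac{1}{596} \cdot \frac{1}{195} \left(-101618 + 3029520\right) + 93167 = \frac{1}{596} \cdot \frac{1}{195} \cdot 2927902 + 93167 = \frac{1463951}{58110} + 93167 = \frac{5415398321}{58110}$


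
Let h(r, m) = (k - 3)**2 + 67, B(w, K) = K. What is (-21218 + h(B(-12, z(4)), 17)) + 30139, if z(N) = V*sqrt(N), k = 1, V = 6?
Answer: 8992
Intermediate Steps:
z(N) = 6*sqrt(N)
h(r, m) = 71 (h(r, m) = (1 - 3)**2 + 67 = (-2)**2 + 67 = 4 + 67 = 71)
(-21218 + h(B(-12, z(4)), 17)) + 30139 = (-21218 + 71) + 30139 = -21147 + 30139 = 8992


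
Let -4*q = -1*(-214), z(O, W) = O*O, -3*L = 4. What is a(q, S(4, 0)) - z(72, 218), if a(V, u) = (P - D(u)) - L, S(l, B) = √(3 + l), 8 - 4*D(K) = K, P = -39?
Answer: -15671/3 + √7/4 ≈ -5223.0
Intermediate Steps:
D(K) = 2 - K/4
L = -4/3 (L = -⅓*4 = -4/3 ≈ -1.3333)
z(O, W) = O²
q = -107/2 (q = -(-1)*(-214)/4 = -¼*214 = -107/2 ≈ -53.500)
a(V, u) = -119/3 + u/4 (a(V, u) = (-39 - (2 - u/4)) - 1*(-4/3) = (-39 + (-2 + u/4)) + 4/3 = (-41 + u/4) + 4/3 = -119/3 + u/4)
a(q, S(4, 0)) - z(72, 218) = (-119/3 + √(3 + 4)/4) - 1*72² = (-119/3 + √7/4) - 1*5184 = (-119/3 + √7/4) - 5184 = -15671/3 + √7/4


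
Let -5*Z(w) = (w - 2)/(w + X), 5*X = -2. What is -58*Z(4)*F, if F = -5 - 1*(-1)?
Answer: -232/9 ≈ -25.778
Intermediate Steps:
F = -4 (F = -5 + 1 = -4)
X = -⅖ (X = (⅕)*(-2) = -⅖ ≈ -0.40000)
Z(w) = -(-2 + w)/(5*(-⅖ + w)) (Z(w) = -(w - 2)/(5*(w - ⅖)) = -(-2 + w)/(5*(-⅖ + w)))
-58*Z(4)*F = -58*(2 - 1*4)/(-2 + 5*4)*(-4) = -58*(2 - 4)/(-2 + 20)*(-4) = -58*-2/18*(-4) = -58*(1/18)*(-2)*(-4) = -(-58)*(-4)/9 = -58*4/9 = -232/9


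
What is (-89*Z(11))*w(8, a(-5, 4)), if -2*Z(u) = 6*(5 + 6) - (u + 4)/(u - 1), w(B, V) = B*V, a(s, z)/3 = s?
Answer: -344430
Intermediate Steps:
a(s, z) = 3*s
Z(u) = -33 + (4 + u)/(2*(-1 + u)) (Z(u) = -(6*(5 + 6) - (u + 4)/(u - 1))/2 = -(6*11 - (4 + u)/(-1 + u))/2 = -(66 - (4 + u)/(-1 + u))/2 = -33 + (4 + u)/(2*(-1 + u)))
(-89*Z(11))*w(8, a(-5, 4)) = (-445*(14 - 13*11)/(2*(-1 + 11)))*(8*(3*(-5))) = (-445*(14 - 143)/(2*10))*(8*(-15)) = -445*(-129)/(2*10)*(-120) = -89*(-129/4)*(-120) = (11481/4)*(-120) = -344430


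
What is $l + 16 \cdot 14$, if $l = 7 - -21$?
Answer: $252$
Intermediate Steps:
$l = 28$ ($l = 7 + 21 = 28$)
$l + 16 \cdot 14 = 28 + 16 \cdot 14 = 28 + 224 = 252$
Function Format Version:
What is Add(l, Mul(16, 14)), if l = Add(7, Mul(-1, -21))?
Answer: 252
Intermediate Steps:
l = 28 (l = Add(7, 21) = 28)
Add(l, Mul(16, 14)) = Add(28, Mul(16, 14)) = Add(28, 224) = 252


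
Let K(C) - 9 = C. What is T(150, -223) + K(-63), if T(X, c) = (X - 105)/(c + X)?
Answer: -3987/73 ≈ -54.616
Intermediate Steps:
T(X, c) = (-105 + X)/(X + c)
K(C) = 9 + C
T(150, -223) + K(-63) = (-105 + 150)/(150 - 223) + (9 - 63) = 45/(-73) - 54 = -1/73*45 - 54 = -45/73 - 54 = -3987/73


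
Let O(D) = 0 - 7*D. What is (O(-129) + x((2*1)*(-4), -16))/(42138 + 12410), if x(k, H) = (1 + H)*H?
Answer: 1143/54548 ≈ 0.020954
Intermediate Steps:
x(k, H) = H*(1 + H)
O(D) = -7*D
(O(-129) + x((2*1)*(-4), -16))/(42138 + 12410) = (-7*(-129) - 16*(1 - 16))/(42138 + 12410) = (903 - 16*(-15))/54548 = (903 + 240)*(1/54548) = 1143*(1/54548) = 1143/54548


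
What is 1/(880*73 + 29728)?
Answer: 1/93968 ≈ 1.0642e-5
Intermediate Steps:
1/(880*73 + 29728) = 1/(64240 + 29728) = 1/93968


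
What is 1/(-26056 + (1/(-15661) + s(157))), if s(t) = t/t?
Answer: -15661/408047356 ≈ -3.8380e-5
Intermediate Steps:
s(t) = 1
1/(-26056 + (1/(-15661) + s(157))) = 1/(-26056 + (1/(-15661) + 1)) = 1/(-26056 + (-1/15661 + 1)) = 1/(-26056 + 15660/15661) = 1/(-408047356/15661) = -15661/408047356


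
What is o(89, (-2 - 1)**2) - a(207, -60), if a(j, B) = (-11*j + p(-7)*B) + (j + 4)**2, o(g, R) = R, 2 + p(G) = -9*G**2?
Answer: -68815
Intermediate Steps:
p(G) = -2 - 9*G**2
a(j, B) = (4 + j)**2 - 443*B - 11*j (a(j, B) = (-11*j + (-2 - 9*(-7)**2)*B) + (j + 4)**2 = (-11*j + (-2 - 9*49)*B) + (4 + j)**2 = (-11*j + (-2 - 441)*B) + (4 + j)**2 = (-11*j - 443*B) + (4 + j)**2 = (-443*B - 11*j) + (4 + j)**2 = (4 + j)**2 - 443*B - 11*j)
o(89, (-2 - 1)**2) - a(207, -60) = (-2 - 1)**2 - ((4 + 207)**2 - 443*(-60) - 11*207) = (-3)**2 - (211**2 + 26580 - 2277) = 9 - (44521 + 26580 - 2277) = 9 - 1*68824 = 9 - 68824 = -68815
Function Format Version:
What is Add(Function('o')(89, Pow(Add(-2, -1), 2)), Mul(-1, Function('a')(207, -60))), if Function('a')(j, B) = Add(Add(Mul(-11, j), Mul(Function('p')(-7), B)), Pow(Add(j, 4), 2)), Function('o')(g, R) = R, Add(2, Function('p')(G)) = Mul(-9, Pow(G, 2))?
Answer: -68815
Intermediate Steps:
Function('p')(G) = Add(-2, Mul(-9, Pow(G, 2)))
Function('a')(j, B) = Add(Pow(Add(4, j), 2), Mul(-443, B), Mul(-11, j)) (Function('a')(j, B) = Add(Add(Mul(-11, j), Mul(Add(-2, Mul(-9, Pow(-7, 2))), B)), Pow(Add(j, 4), 2)) = Add(Add(Mul(-11, j), Mul(Add(-2, Mul(-9, 49)), B)), Pow(Add(4, j), 2)) = Add(Add(Mul(-11, j), Mul(Add(-2, -441), B)), Pow(Add(4, j), 2)) = Add(Add(Mul(-11, j), Mul(-443, B)), Pow(Add(4, j), 2)) = Add(Add(Mul(-443, B), Mul(-11, j)), Pow(Add(4, j), 2)) = Add(Pow(Add(4, j), 2), Mul(-443, B), Mul(-11, j)))
Add(Function('o')(89, Pow(Add(-2, -1), 2)), Mul(-1, Function('a')(207, -60))) = Add(Pow(Add(-2, -1), 2), Mul(-1, Add(Pow(Add(4, 207), 2), Mul(-443, -60), Mul(-11, 207)))) = Add(Pow(-3, 2), Mul(-1, Add(Pow(211, 2), 26580, -2277))) = Add(9, Mul(-1, Add(44521, 26580, -2277))) = Add(9, Mul(-1, 68824)) = Add(9, -68824) = -68815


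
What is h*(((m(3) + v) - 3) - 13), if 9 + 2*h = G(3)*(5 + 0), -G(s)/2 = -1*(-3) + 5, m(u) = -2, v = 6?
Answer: 534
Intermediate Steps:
G(s) = -16 (G(s) = -2*(-1*(-3) + 5) = -2*(3 + 5) = -2*8 = -16)
h = -89/2 (h = -9/2 + (-16*(5 + 0))/2 = -9/2 + (-16*5)/2 = -9/2 + (1/2)*(-80) = -9/2 - 40 = -89/2 ≈ -44.500)
h*(((m(3) + v) - 3) - 13) = -89*(((-2 + 6) - 3) - 13)/2 = -89*((4 - 3) - 13)/2 = -89*(1 - 13)/2 = -89/2*(-12) = 534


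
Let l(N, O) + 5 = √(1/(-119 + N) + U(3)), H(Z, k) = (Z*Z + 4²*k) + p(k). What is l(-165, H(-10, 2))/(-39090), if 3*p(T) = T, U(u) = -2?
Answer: 1/7818 - I*√40399/5550780 ≈ 0.00012791 - 3.621e-5*I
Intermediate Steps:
p(T) = T/3
H(Z, k) = Z² + 49*k/3 (H(Z, k) = (Z*Z + 4²*k) + k/3 = (Z² + 16*k) + k/3 = Z² + 49*k/3)
l(N, O) = -5 + √(-2 + 1/(-119 + N)) (l(N, O) = -5 + √(1/(-119 + N) - 2) = -5 + √(-2 + 1/(-119 + N)))
l(-165, H(-10, 2))/(-39090) = (-5 + √((239 - 2*(-165))/(-119 - 165)))/(-39090) = (-5 + √((239 + 330)/(-284)))*(-1/39090) = (-5 + √(-1/284*569))*(-1/39090) = (-5 + √(-569/284))*(-1/39090) = (-5 + I*√40399/142)*(-1/39090) = 1/7818 - I*√40399/5550780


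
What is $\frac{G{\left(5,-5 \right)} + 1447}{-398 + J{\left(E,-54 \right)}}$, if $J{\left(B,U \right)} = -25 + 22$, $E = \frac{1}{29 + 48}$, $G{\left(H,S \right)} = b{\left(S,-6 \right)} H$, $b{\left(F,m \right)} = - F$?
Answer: $- \frac{1472}{401} \approx -3.6708$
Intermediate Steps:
$G{\left(H,S \right)} = - H S$ ($G{\left(H,S \right)} = - S H = - H S$)
$E = \frac{1}{77} \approx 0.012987$
$J{\left(B,U \right)} = -3$
$\frac{G{\left(5,-5 \right)} + 1447}{-398 + J{\left(E,-54 \right)}} = \frac{\left(-1\right) 5 \left(-5\right) + 1447}{-398 - 3} = \frac{25 + 1447}{-401} = 1472 \left(- \frac{1}{401}\right) = - \frac{1472}{401}$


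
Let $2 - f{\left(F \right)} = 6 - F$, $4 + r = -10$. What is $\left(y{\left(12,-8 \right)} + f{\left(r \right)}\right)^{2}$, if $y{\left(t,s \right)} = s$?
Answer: $676$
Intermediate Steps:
$r = -14$ ($r = -4 - 10 = -14$)
$f{\left(F \right)} = -4 + F$ ($f{\left(F \right)} = 2 - \left(6 - F\right) = 2 + \left(-6 + F\right) = -4 + F$)
$\left(y{\left(12,-8 \right)} + f{\left(r \right)}\right)^{2} = \left(-8 - 18\right)^{2} = \left(-26\right)^{2} = 676$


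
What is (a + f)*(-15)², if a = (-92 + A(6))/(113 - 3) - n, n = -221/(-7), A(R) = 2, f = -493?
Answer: -9102375/77 ≈ -1.1821e+5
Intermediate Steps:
n = 221/7 (n = -221*(-⅐) = 221/7 ≈ 31.571)
a = -2494/77 (a = (-92 + 2)/(113 - 3) - 1*221/7 = -90/110 - 221/7 = -90*1/110 - 221/7 = -9/11 - 221/7 = -2494/77 ≈ -32.390)
(a + f)*(-15)² = (-2494/77 - 493)*(-15)² = -40455/77*225 = -9102375/77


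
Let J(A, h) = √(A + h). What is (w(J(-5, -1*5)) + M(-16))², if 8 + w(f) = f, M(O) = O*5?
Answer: (88 - I*√10)² ≈ 7734.0 - 556.56*I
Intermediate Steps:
M(O) = 5*O
w(f) = -8 + f
(w(J(-5, -1*5)) + M(-16))² = ((-8 + √(-5 - 1*5)) + 5*(-16))² = ((-8 + √(-5 - 5)) - 80)² = ((-8 + √(-10)) - 80)² = ((-8 + I*√10) - 80)² = (-88 + I*√10)²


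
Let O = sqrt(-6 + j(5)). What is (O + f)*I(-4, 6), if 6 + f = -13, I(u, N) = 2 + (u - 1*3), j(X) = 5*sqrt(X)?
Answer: 95 - 5*sqrt(-6 + 5*sqrt(5)) ≈ 83.620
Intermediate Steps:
I(u, N) = -1 + u (I(u, N) = 2 + (u - 3) = 2 + (-3 + u) = -1 + u)
f = -19 (f = -6 - 13 = -19)
O = sqrt(-6 + 5*sqrt(5)) ≈ 2.2760
(O + f)*I(-4, 6) = (sqrt(-6 + 5*sqrt(5)) - 19)*(-1 - 4) = (-19 + sqrt(-6 + 5*sqrt(5)))*(-5) = 95 - 5*sqrt(-6 + 5*sqrt(5))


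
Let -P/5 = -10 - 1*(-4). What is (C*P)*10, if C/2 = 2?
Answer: 1200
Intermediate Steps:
C = 4 (C = 2*2 = 4)
P = 30 (P = -5*(-10 - 1*(-4)) = -5*(-10 + 4) = -5*(-6) = 30)
(C*P)*10 = (4*30)*10 = 120*10 = 1200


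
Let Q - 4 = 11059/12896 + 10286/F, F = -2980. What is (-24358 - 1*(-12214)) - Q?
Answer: -116687229851/9607520 ≈ -12145.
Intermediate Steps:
Q = 13506971/9607520 (Q = 4 + (11059/12896 + 10286/(-2980)) = 4 + (11059*(1/12896) + 10286*(-1/2980)) = 4 + (11059/12896 - 5143/1490) = 4 - 24923109/9607520 = 13506971/9607520 ≈ 1.4059)
(-24358 - 1*(-12214)) - Q = (-24358 - 1*(-12214)) - 1*13506971/9607520 = (-24358 + 12214) - 13506971/9607520 = -12144 - 13506971/9607520 = -116687229851/9607520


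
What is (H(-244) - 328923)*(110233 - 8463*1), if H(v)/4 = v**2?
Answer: -9238578830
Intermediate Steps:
H(v) = 4*v**2
(H(-244) - 328923)*(110233 - 8463*1) = (4*(-244)**2 - 328923)*(110233 - 8463*1) = (4*59536 - 328923)*(110233 - 8463) = (238144 - 328923)*101770 = -90779*101770 = -9238578830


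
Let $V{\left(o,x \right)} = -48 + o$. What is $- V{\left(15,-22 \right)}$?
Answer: $33$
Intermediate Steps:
$- V{\left(15,-22 \right)} = - (-48 + 15) = \left(-1\right) \left(-33\right) = 33$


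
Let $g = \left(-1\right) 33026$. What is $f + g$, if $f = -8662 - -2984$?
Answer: $-38704$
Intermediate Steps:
$g = -33026$
$f = -5678$ ($f = -8662 + 2984 = -5678$)
$f + g = -5678 - 33026 = -38704$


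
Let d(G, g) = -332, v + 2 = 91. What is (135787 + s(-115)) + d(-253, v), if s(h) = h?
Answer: 135340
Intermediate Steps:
v = 89 (v = -2 + 91 = 89)
(135787 + s(-115)) + d(-253, v) = (135787 - 115) - 332 = 135672 - 332 = 135340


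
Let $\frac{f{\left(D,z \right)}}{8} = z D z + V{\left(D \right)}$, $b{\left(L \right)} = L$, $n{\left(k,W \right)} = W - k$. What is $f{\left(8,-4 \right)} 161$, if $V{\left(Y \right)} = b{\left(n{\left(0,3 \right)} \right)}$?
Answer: $168728$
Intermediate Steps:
$V{\left(Y \right)} = 3$ ($V{\left(Y \right)} = 3 - 0 = 3 + 0 = 3$)
$f{\left(D,z \right)} = 24 + 8 D z^{2}$ ($f{\left(D,z \right)} = 8 \left(z D z + 3\right) = 8 \left(D z z + 3\right) = 8 \left(D z^{2} + 3\right) = 8 \left(3 + D z^{2}\right) = 24 + 8 D z^{2}$)
$f{\left(8,-4 \right)} 161 = \left(24 + 8 \cdot 8 \left(-4\right)^{2}\right) 161 = \left(24 + 8 \cdot 8 \cdot 16\right) 161 = \left(24 + 1024\right) 161 = 1048 \cdot 161 = 168728$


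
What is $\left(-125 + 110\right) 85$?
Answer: $-1275$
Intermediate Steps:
$\left(-125 + 110\right) 85 = \left(-15\right) 85 = -1275$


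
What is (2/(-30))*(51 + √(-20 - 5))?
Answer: -17/5 - I/3 ≈ -3.4 - 0.33333*I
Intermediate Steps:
(2/(-30))*(51 + √(-20 - 5)) = (2*(-1/30))*(51 + √(-25)) = -(51 + 5*I)/15 = -17/5 - I/3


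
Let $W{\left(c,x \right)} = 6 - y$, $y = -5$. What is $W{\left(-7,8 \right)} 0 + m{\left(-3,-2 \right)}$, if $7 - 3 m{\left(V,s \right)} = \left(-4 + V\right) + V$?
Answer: $\frac{17}{3} \approx 5.6667$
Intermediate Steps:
$W{\left(c,x \right)} = 11$ ($W{\left(c,x \right)} = 6 - -5 = 6 + 5 = 11$)
$m{\left(V,s \right)} = \frac{11}{3} - \frac{2 V}{3}$ ($m{\left(V,s \right)} = \frac{7}{3} - \frac{\left(-4 + V\right) + V}{3} = \frac{7}{3} - \frac{-4 + 2 V}{3} = \frac{7}{3} - \left(- \frac{4}{3} + \frac{2 V}{3}\right) = \frac{11}{3} - \frac{2 V}{3}$)
$W{\left(-7,8 \right)} 0 + m{\left(-3,-2 \right)} = 11 \cdot 0 + \left(\frac{11}{3} - -2\right) = 0 + \left(\frac{11}{3} + 2\right) = 0 + \frac{17}{3} = \frac{17}{3}$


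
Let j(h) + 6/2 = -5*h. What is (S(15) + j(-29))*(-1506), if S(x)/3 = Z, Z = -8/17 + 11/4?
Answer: -7621113/34 ≈ -2.2415e+5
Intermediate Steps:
j(h) = -3 - 5*h
Z = 155/68 (Z = -8*1/17 + 11*(¼) = -8/17 + 11/4 = 155/68 ≈ 2.2794)
S(x) = 465/68 (S(x) = 3*(155/68) = 465/68)
(S(15) + j(-29))*(-1506) = (465/68 + (-3 - 5*(-29)))*(-1506) = (465/68 + (-3 + 145))*(-1506) = (465/68 + 142)*(-1506) = (10121/68)*(-1506) = -7621113/34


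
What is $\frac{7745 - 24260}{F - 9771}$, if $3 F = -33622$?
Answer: $\frac{9909}{12587} \approx 0.78724$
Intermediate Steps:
$F = - \frac{33622}{3}$ ($F = \frac{1}{3} \left(-33622\right) = - \frac{33622}{3} \approx -11207.0$)
$\frac{7745 - 24260}{F - 9771} = \frac{7745 - 24260}{- \frac{33622}{3} - 9771} = - \frac{16515}{- \frac{62935}{3}} = \left(-16515\right) \left(- \frac{3}{62935}\right) = \frac{9909}{12587}$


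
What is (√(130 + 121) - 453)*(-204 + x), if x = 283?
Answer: -35787 + 79*√251 ≈ -34535.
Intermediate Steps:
(√(130 + 121) - 453)*(-204 + x) = (√(130 + 121) - 453)*(-204 + 283) = (√251 - 453)*79 = (-453 + √251)*79 = -35787 + 79*√251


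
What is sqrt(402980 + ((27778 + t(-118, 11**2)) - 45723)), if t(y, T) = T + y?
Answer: 3*sqrt(42782) ≈ 620.51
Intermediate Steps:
sqrt(402980 + ((27778 + t(-118, 11**2)) - 45723)) = sqrt(402980 + ((27778 + (11**2 - 118)) - 45723)) = sqrt(402980 + ((27778 + (121 - 118)) - 45723)) = sqrt(402980 + ((27778 + 3) - 45723)) = sqrt(402980 + (27781 - 45723)) = sqrt(402980 - 17942) = sqrt(385038) = 3*sqrt(42782)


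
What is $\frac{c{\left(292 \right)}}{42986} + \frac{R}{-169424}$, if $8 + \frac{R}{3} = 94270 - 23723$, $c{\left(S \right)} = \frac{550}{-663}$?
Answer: $- \frac{3015559003603}{2414268111216} \approx -1.2491$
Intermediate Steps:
$c{\left(S \right)} = - \frac{550}{663}$ ($c{\left(S \right)} = 550 \left(- \frac{1}{663}\right) = - \frac{550}{663}$)
$R = 211617$ ($R = -24 + 3 \left(94270 - 23723\right) = -24 + 3 \cdot 70547 = -24 + 211641 = 211617$)
$\frac{c{\left(292 \right)}}{42986} + \frac{R}{-169424} = - \frac{550}{663 \cdot 42986} + \frac{211617}{-169424} = \left(- \frac{550}{663}\right) \frac{1}{42986} + 211617 \left(- \frac{1}{169424}\right) = - \frac{275}{14249859} - \frac{211617}{169424} = - \frac{3015559003603}{2414268111216}$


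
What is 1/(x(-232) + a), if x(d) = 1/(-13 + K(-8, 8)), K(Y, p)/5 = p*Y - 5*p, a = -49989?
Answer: -533/26644138 ≈ -2.0004e-5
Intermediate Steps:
K(Y, p) = -25*p + 5*Y*p (K(Y, p) = 5*(p*Y - 5*p) = 5*(Y*p - 5*p) = 5*(-5*p + Y*p) = -25*p + 5*Y*p)
x(d) = -1/533 (x(d) = 1/(-13 + 5*8*(-5 - 8)) = 1/(-13 + 5*8*(-13)) = 1/(-13 - 520) = 1/(-533) = -1/533)
1/(x(-232) + a) = 1/(-1/533 - 49989) = 1/(-26644138/533) = -533/26644138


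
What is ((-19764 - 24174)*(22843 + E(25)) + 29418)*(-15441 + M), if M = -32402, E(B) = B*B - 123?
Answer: 49072717814856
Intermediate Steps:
E(B) = -123 + B² (E(B) = B² - 123 = -123 + B²)
((-19764 - 24174)*(22843 + E(25)) + 29418)*(-15441 + M) = ((-19764 - 24174)*(22843 + (-123 + 25²)) + 29418)*(-15441 - 32402) = (-43938*(22843 + (-123 + 625)) + 29418)*(-47843) = (-43938*(22843 + 502) + 29418)*(-47843) = (-43938*23345 + 29418)*(-47843) = (-1025732610 + 29418)*(-47843) = -1025703192*(-47843) = 49072717814856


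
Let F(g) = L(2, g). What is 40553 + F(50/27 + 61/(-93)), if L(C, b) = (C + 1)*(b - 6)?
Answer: 11310266/279 ≈ 40539.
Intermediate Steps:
L(C, b) = (1 + C)*(-6 + b)
F(g) = -18 + 3*g (F(g) = -6 + g - 6*2 + 2*g = -6 + g - 12 + 2*g = -18 + 3*g)
40553 + F(50/27 + 61/(-93)) = 40553 + (-18 + 3*(50/27 + 61/(-93))) = 40553 + (-18 + 3*(50*(1/27) + 61*(-1/93))) = 40553 + (-18 + 3*(50/27 - 61/93)) = 40553 + (-18 + 3*(1001/837)) = 40553 + (-18 + 1001/279) = 40553 - 4021/279 = 11310266/279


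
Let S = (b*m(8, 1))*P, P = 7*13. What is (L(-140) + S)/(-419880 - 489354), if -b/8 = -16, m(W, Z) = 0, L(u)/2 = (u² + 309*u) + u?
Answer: 23800/454617 ≈ 0.052352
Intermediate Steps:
L(u) = 2*u² + 620*u (L(u) = 2*((u² + 309*u) + u) = 2*(u² + 310*u) = 2*u² + 620*u)
P = 91
b = 128 (b = -8*(-16) = 128)
S = 0 (S = (128*0)*91 = 0*91 = 0)
(L(-140) + S)/(-419880 - 489354) = (2*(-140)*(310 - 140) + 0)/(-419880 - 489354) = (2*(-140)*170 + 0)/(-909234) = (-47600 + 0)*(-1/909234) = -47600*(-1/909234) = 23800/454617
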